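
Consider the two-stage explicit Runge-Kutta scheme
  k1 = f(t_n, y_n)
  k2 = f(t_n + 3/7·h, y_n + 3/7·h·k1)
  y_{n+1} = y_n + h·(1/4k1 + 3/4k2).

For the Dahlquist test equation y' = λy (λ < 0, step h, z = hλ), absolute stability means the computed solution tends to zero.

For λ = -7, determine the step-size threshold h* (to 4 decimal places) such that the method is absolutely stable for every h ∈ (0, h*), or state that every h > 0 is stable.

Set f=λy, z=hλ:
  k1=λy_n ⇒ h·k1=z·y_n;  k2=λ(1+3/7z)y_n ⇒ h·k2=z(1+3/7z)y_n
  y_{n+1}/y_n = 1 + 1/4z + 3/4z(1+3/7z) = 1 + z + 9/28z²
  ⇒ R(z) = 1 + z + 9/28z².

Boundary: |R(x)|=1, x<0.
x=-0.85: |R|=0.3822
R=1: x+9/28x²=0 ⇒ x=−28/9=-3.1111; min R=1−1/(4·9/28)=0.2222>−1
Confirm numerically:
  x=-2.572: |R|=0.55431 <1
  x=-2.165: |R|=0.34161 <1
  x=-1.383: |R|=0.23179 <1
  x=-3.688: |R|=1.68386 >1
  x=-3.444: |R|=1.36851 >1
Interval (-3.1111, 0).

(-3.1111,0); λ=-7 ⇒ h* = (28/9)/7 = 0.4444.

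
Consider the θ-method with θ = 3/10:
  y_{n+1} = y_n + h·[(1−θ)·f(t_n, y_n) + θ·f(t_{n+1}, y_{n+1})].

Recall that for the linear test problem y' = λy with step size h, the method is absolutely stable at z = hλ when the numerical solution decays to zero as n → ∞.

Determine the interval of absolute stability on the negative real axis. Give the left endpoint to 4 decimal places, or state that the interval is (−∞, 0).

With y'=λy (z=hλ):
  y_{n+1} = y_n + z·[7/10·y_n + 3/10·y_{n+1}] ⇒ (1 − 3/10z)y_{n+1} = (1 + 7/10z)y_n
  R(z) = (1 + 7/10z)/(1 − 3/10z).

Solve |R(x)|<1 on ℝ⁻.
x=-1.74: |R|=0.1432
R=−1: 1+7/10x = −1+3/10x ⇒ -2/5x=2 ⇒ x=2/(-2/5)=-5.0000
Confirm numerically:
  x=-4.825: |R|=0.97140 <1
  x=-4.468: |R|=0.90908 <1
  x=-2.463: |R|=0.41641 <1
  x=-5.460: |R|=1.06975 >1
  x=-5.216: |R|=1.03369 >1
  x=-5.202: |R|=1.03156 >1
Interval (-5.0000, 0).

(-5.0000, 0).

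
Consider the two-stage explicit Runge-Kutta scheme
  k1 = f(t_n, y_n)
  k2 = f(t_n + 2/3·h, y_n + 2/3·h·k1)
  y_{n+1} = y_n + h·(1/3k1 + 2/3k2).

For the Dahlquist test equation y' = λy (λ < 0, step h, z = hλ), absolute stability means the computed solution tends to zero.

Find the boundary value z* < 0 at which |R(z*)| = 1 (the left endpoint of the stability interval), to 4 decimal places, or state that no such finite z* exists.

With y'=λy (z=hλ):
  k1=λy_n ⇒ h·k1=z·y_n;  k2=λ(1+2/3z)y_n ⇒ h·k2=z(1+2/3z)y_n
  y_{n+1}/y_n = 1 + 1/3z + 2/3z(1+2/3z) = 1 + z + 4/9z²
  Hence R(z) = 1 + z + 4/9z².

Find x<0 with |R(x)|<1.
x=-0.44: |R|=0.6460
R=1: x+4/9x²=0 ⇒ x=−9/4=-2.2500; min R=1−1/(4·4/9)=0.4375>−1
Confirm numerically:
  x=-2.079: |R|=0.84200 <1
  x=-2.031: |R|=0.80232 <1
  x=-1.425: |R|=0.47750 <1
  x=-1.026: |R|=0.44186 <1
  x=-2.629: |R|=1.44284 >1
  x=-2.420: |R|=1.18284 >1
Stable set (-2.2500, 0).

z* = -2.2500.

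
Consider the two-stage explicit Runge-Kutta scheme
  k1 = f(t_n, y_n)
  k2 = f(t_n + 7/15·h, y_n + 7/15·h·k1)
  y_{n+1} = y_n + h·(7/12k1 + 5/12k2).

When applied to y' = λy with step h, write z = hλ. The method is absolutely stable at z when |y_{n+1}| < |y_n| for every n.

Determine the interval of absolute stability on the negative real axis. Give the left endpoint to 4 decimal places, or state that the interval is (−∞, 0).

Test eqn y'=λy, z=hλ:
  k1=λy_n ⇒ h·k1=z·y_n;  k2=λ(1+7/15z)y_n ⇒ h·k2=z(1+7/15z)y_n
  y_{n+1}/y_n = 1 + 7/12z + 5/12z(1+7/15z) = 1 + z + 7/36z²
  so R(z) = 1 + z + 7/36z².

Boundary: |R(x)|=1, x<0.
x=-0.41: |R|=0.6227
R=1: x+7/36x²=0 ⇒ x=−36/7=-5.1429; min R=1−1/(4·7/36)=-0.2857>−1
Confirm numerically:
  x=-3.585: |R|=0.08596 <1
  x=-2.537: |R|=0.28548 <1
  x=-2.337: |R|=0.27503 <1
  x=-2.203: |R|=0.25932 <1
  x=-5.608: |R|=1.50721 >1
  x=-5.458: |R|=1.33445 >1
  x=-5.344: |R|=1.20901 >1
Interval (-5.1429, 0).

(-5.1429, 0).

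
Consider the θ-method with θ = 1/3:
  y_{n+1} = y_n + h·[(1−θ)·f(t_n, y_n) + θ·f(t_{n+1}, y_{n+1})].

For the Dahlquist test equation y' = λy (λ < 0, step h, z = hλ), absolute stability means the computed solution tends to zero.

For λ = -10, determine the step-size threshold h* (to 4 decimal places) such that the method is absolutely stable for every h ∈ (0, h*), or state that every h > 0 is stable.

(-6.0000,0); λ=-10 ⇒ h* = (6)/10 = 0.6000.

Set f=λy, z=hλ:
  y_{n+1} = y_n + z·[2/3·y_n + 1/3·y_{n+1}] ⇒ (1 − 1/3z)y_{n+1} = (1 + 2/3z)y_n
  R(z) = (1 + 2/3z)/(1 − 1/3z).

Solve |R(x)|<1 on ℝ⁻.
x=-0.61: |R|=0.4931
R=−1: 1+2/3x = −1+1/3x ⇒ -1/3x=2 ⇒ x=2/(-1/3)=-6.0000
Confirm numerically:
  x=-4.325: |R|=0.77133 <1
  x=-4.211: |R|=0.75191 <1
  x=-3.469: |R|=0.60875 <1
  x=-6.438: |R|=1.04641 >1
  x=-6.432: |R|=1.04580 >1
  x=-6.160: |R|=1.01747 >1
Interval (-6.0000, 0).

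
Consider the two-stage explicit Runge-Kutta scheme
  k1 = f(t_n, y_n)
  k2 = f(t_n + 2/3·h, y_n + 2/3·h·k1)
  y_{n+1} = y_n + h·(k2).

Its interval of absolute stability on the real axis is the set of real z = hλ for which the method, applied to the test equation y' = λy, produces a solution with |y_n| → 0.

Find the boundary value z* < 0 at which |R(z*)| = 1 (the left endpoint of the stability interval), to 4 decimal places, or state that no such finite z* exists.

Set f=λy, z=hλ:
  k1=λy_n ⇒ h·k1=z·y_n;  k2=λ(1+2/3z)y_n ⇒ h·k2=z(1+2/3z)y_n
  y_{n+1}/y_n = 1 + z(1+2/3z) = 1 + z + 2/3z²
  Hence R(z) = 1 + z + 2/3z².

Boundary: |R(x)|=1, x<0.
x=-0.32: |R|=0.7483
R=1: x+2/3x²=0 ⇒ x=−3/2=-1.5000; min R=1−1/(4·2/3)=0.6250>−1
Confirm numerically:
  x=-1.378: |R|=0.88792 <1
  x=-1.079: |R|=0.69716 <1
  x=-1.034: |R|=0.67877 <1
  x=-0.801: |R|=0.62673 <1
  x=-1.827: |R|=1.39829 >1
  x=-1.588: |R|=1.09316 >1
So |R|<1 on (-1.5000, 0).

z* = -1.5000.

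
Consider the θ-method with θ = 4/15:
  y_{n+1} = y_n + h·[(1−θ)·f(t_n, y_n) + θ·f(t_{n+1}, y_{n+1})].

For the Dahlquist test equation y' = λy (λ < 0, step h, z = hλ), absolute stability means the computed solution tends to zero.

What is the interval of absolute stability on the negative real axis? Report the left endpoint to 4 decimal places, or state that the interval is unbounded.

(-4.2857, 0).

With y'=λy (z=hλ):
  y_{n+1} = y_n + z·[11/15·y_n + 4/15·y_{n+1}] ⇒ (1 − 4/15z)y_{n+1} = (1 + 11/15z)y_n
  ⇒ R(z) = (1 + 11/15z)/(1 − 4/15z).

Solve |R(x)|<1 on ℝ⁻.
x=-0.44: |R|=0.6062
R=−1: 1+11/15x = −1+4/15x ⇒ -7/15x=2 ⇒ x=2/(-7/15)=-4.2857
Confirm numerically:
  x=-3.678: |R|=0.85683 <1
  x=-3.633: |R|=0.84529 <1
  x=-3.547: |R|=0.82284 <1
  x=-4.849: |R|=1.11464 >1
  x=-4.526: |R|=1.05081 >1
Stable set (-4.2857, 0).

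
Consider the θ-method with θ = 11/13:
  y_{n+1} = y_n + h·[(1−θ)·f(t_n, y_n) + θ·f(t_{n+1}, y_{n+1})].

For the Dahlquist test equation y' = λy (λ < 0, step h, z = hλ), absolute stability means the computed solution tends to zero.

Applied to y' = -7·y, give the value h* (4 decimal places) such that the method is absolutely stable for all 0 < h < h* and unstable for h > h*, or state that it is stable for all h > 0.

(−∞, 0) — no finite endpoint. Any h>0 works for λ=-7.

Test eqn y'=λy, z=hλ:
  y_{n+1} = y_n + z·[2/13·y_n + 11/13·y_{n+1}] ⇒ (1 − 11/13z)y_{n+1} = (1 + 2/13z)y_n
  Hence R(z) = (1 + 2/13z)/(1 − 11/13z).

Boundary: |R(x)|=1, x<0.
x=-1.55: |R|=0.3295
x=-2: |R|=0.2571
x=-10: |R|=0.0569
x=-100: |R|=0.1680
θ=11/13≥1/2 ⇒ |1+2/13x|<|1−11/13x| ∀x<0 ⇒ interval (−∞,0).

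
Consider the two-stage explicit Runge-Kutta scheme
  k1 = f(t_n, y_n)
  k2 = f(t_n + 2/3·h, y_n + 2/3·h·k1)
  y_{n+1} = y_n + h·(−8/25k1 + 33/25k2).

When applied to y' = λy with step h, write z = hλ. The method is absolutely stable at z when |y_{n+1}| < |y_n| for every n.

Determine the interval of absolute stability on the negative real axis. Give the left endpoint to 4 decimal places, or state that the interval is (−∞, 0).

Test eqn y'=λy, z=hλ:
  k1=λy_n ⇒ h·k1=z·y_n;  k2=λ(1+2/3z)y_n ⇒ h·k2=z(1+2/3z)y_n
  y_{n+1}/y_n = 1 − 8/25z + 33/25z(1+2/3z) = 1 + z + 22/25z²
  Hence R(z) = 1 + z + 22/25z².

Need |R(x)|<1, x<0.
x=-0.66: |R|=0.7233
R=1: x+22/25x²=0 ⇒ x=−25/22=-1.1364; min R=1−1/(4·22/25)=0.7159>−1
Confirm numerically:
  x=-1.080: |R|=0.94643 <1
  x=-0.951: |R|=0.84487 <1
  x=-0.765: |R|=0.75000 <1
  x=-0.543: |R|=0.71647 <1
  x=-1.726: |R|=1.89559 >1
  x=-1.721: |R|=1.88542 >1
Interval (-1.1364, 0).

z∈(-1.1364,0).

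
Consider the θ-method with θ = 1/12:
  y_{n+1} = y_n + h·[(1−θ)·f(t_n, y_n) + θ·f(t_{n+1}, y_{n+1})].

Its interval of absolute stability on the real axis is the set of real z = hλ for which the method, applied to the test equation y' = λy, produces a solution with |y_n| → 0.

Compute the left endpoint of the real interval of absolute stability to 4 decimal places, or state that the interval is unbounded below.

z* = -2.4000.

Set f=λy, z=hλ:
  y_{n+1} = y_n + z·[11/12·y_n + 1/12·y_{n+1}] ⇒ (1 − 1/12z)y_{n+1} = (1 + 11/12z)y_n
  R(z) = (1 + 11/12z)/(1 − 1/12z).

Solve |R(x)|<1 on ℝ⁻.
x=-1.34: |R|=0.2054
R=−1: 1+11/12x = −1+1/12x ⇒ -5/6x=2 ⇒ x=2/(-5/6)=-2.4000
Confirm numerically:
  x=-2.331: |R|=0.95185 <1
  x=-1.971: |R|=0.69294 <1
  x=-1.458: |R|=0.30004 <1
  x=-2.630: |R|=1.15721 >1
  x=-2.455: |R|=1.03805 >1
Interval (-2.4000, 0).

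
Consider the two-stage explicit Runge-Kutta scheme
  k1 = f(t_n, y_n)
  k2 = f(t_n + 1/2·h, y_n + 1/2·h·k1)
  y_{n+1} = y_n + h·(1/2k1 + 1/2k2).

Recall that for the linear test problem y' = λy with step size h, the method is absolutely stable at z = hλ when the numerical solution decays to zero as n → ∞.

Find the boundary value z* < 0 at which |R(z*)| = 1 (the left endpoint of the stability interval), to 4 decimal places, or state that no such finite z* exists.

z* = -4.0000.

With y'=λy (z=hλ):
  k1=λy_n ⇒ h·k1=z·y_n;  k2=λ(1+1/2z)y_n ⇒ h·k2=z(1+1/2z)y_n
  y_{n+1}/y_n = 1 + 1/2z + 1/2z(1+1/2z) = 1 + z + 1/4z²
  ⇒ R(z) = 1 + z + 1/4z².

Solve |R(x)|<1 on ℝ⁻.
x=-1.31: |R|=0.1190
R=1: x+1/4x²=0 ⇒ x=−4=-4.0000; min R=1−1/(4·1/4)=0.0000>−1
Confirm numerically:
  x=-3.712: |R|=0.73274 <1
  x=-3.230: |R|=0.37823 <1
  x=-2.952: |R|=0.22658 <1
  x=-2.480: |R|=0.05760 <1
  x=-4.484: |R|=1.54256 >1
  x=-4.289: |R|=1.30988 >1
Stable set (-4.0000, 0).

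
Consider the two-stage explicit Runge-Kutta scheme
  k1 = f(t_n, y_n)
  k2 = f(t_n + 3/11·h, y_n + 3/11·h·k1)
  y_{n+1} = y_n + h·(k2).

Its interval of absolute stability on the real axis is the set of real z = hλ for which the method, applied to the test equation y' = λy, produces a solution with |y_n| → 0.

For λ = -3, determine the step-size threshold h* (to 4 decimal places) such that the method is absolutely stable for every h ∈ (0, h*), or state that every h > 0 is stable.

(-3.6667,0); λ=-3 ⇒ h* = (11/3)/3 = 1.2222.

Set f=λy, z=hλ:
  k1=λy_n ⇒ h·k1=z·y_n;  k2=λ(1+3/11z)y_n ⇒ h·k2=z(1+3/11z)y_n
  y_{n+1}/y_n = 1 + z(1+3/11z) = 1 + z + 3/11z²
  so R(z) = 1 + z + 3/11z².

Solve |R(x)|<1 on ℝ⁻.
x=-1.5: |R|=0.1136
R=1: x+3/11x²=0 ⇒ x=−11/3=-3.6667; min R=1−1/(4·3/11)=0.0833>−1
Confirm numerically:
  x=-3.296: |R|=0.66680 <1
  x=-2.253: |R|=0.13137 <1
  x=-1.535: |R|=0.10761 <1
  x=-3.963: |R|=1.32028 >1
  x=-3.749: |R|=1.08418 >1
Stable set (-3.6667, 0).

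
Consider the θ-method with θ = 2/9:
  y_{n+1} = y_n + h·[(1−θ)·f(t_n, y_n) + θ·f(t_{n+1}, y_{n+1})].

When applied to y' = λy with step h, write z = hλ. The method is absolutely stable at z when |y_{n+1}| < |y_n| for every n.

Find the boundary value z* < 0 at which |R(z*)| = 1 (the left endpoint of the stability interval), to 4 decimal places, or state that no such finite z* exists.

z* = -3.6000.

With y'=λy (z=hλ):
  y_{n+1} = y_n + z·[7/9·y_n + 2/9·y_{n+1}] ⇒ (1 − 2/9z)y_{n+1} = (1 + 7/9z)y_n
  so R(z) = (1 + 7/9z)/(1 − 2/9z).

Need |R(x)|<1, x<0.
x=-0.65: |R|=0.4320
R=−1: 1+7/9x = −1+2/9x ⇒ -5/9x=2 ⇒ x=2/(-5/9)=-3.6000
Confirm numerically:
  x=-3.307: |R|=0.90617 <1
  x=-3.195: |R|=0.86842 <1
  x=-2.121: |R|=0.44155 <1
  x=-1.934: |R|=0.35266 <1
  x=-3.899: |R|=1.08900 >1
  x=-3.728: |R|=1.03889 >1
So |R|<1 on (-3.6000, 0).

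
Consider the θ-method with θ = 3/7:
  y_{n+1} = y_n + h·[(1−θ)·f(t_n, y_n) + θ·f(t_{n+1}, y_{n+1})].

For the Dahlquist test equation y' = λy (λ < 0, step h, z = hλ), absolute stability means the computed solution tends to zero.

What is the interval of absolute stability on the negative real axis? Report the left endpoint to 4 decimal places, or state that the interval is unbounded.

Test eqn y'=λy, z=hλ:
  y_{n+1} = y_n + z·[4/7·y_n + 3/7·y_{n+1}] ⇒ (1 − 3/7z)y_{n+1} = (1 + 4/7z)y_n
  ⇒ R(z) = (1 + 4/7z)/(1 − 3/7z).

Need |R(x)|<1, x<0.
x=-1.13: |R|=0.2387
R=−1: 1+4/7x = −1+3/7x ⇒ -1/7x=2 ⇒ x=2/(-1/7)=-14.0000
Confirm numerically:
  x=-13.449: |R|=0.98836 <1
  x=-10.357: |R|=0.90431 <1
  x=-9.453: |R|=0.87140 <1
  x=-7.135: |R|=0.75832 <1
  x=-14.425: |R|=1.00845 >1
  x=-14.354: |R|=1.00707 >1
So |R|<1 on (-14.0000, 0).

(-14.0000, 0).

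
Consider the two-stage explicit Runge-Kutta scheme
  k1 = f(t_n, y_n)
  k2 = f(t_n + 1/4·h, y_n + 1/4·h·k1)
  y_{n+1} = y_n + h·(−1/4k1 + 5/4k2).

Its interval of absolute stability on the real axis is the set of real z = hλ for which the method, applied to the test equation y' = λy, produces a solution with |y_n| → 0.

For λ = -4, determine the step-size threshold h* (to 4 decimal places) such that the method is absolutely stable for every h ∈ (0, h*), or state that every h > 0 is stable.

(-3.2000,0); λ=-4 ⇒ h* = (16/5)/4 = 0.8000.

Set f=λy, z=hλ:
  k1=λy_n ⇒ h·k1=z·y_n;  k2=λ(1+1/4z)y_n ⇒ h·k2=z(1+1/4z)y_n
  y_{n+1}/y_n = 1 − 1/4z + 5/4z(1+1/4z) = 1 + z + 5/16z²
  so R(z) = 1 + z + 5/16z².

Solve |R(x)|<1 on ℝ⁻.
x=-0.9: |R|=0.3531
R=1: x+5/16x²=0 ⇒ x=−16/5=-3.2000; min R=1−1/(4·5/16)=0.2000>−1
Confirm numerically:
  x=-2.852: |R|=0.68985 <1
  x=-2.781: |R|=0.63586 <1
  x=-2.777: |R|=0.63292 <1
  x=-2.324: |R|=0.36380 <1
  x=-3.419: |R|=1.23399 >1
  x=-3.311: |R|=1.11485 >1
So |R|<1 on (-3.2000, 0).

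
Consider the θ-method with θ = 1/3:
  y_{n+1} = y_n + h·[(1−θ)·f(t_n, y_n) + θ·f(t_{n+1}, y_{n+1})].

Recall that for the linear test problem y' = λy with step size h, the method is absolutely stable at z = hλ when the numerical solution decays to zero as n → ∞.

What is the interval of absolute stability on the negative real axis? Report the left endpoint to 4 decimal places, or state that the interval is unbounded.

With y'=λy (z=hλ):
  y_{n+1} = y_n + z·[2/3·y_n + 1/3·y_{n+1}] ⇒ (1 − 1/3z)y_{n+1} = (1 + 2/3z)y_n
  ⇒ R(z) = (1 + 2/3z)/(1 − 1/3z).

Need |R(x)|<1, x<0.
x=-1.34: |R|=0.0737
R=−1: 1+2/3x = −1+1/3x ⇒ -1/3x=2 ⇒ x=2/(-1/3)=-6.0000
Confirm numerically:
  x=-5.960: |R|=0.99554 <1
  x=-3.764: |R|=0.66943 <1
  x=-3.031: |R|=0.50771 <1
  x=-2.742: |R|=0.43260 <1
  x=-6.206: |R|=1.02238 >1
  x=-6.098: |R|=1.01077 >1
  x=-6.056: |R|=1.00618 >1
Interval (-6.0000, 0).

(-6.0000, 0).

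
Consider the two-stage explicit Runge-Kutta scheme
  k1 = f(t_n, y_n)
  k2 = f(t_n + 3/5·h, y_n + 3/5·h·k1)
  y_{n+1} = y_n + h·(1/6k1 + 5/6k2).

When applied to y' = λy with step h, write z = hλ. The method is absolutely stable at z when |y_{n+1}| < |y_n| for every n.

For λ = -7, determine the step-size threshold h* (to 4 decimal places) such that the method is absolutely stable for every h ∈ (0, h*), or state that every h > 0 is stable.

On y'=λy, z=hλ:
  k1=λy_n ⇒ h·k1=z·y_n;  k2=λ(1+3/5z)y_n ⇒ h·k2=z(1+3/5z)y_n
  y_{n+1}/y_n = 1 + 1/6z + 5/6z(1+3/5z) = 1 + z + 1/2z²
  R(z) = 1 + z + 1/2z².

Solve |R(x)|<1 on ℝ⁻.
x=-1.08: |R|=0.5032
R=1: x+1/2x²=0 ⇒ x=−2=-2.0000; min R=1−1/(4·1/2)=0.5000>−1
Confirm numerically:
  x=-1.690: |R|=0.73805 <1
  x=-1.665: |R|=0.72111 <1
  x=-1.485: |R|=0.61761 <1
  x=-2.448: |R|=1.54835 >1
  x=-2.353: |R|=1.41530 >1
  x=-2.281: |R|=1.32048 >1
Interval (-2.0000, 0).

(-2.0000,0); λ=-7 ⇒ h* = (2)/7 = 0.2857.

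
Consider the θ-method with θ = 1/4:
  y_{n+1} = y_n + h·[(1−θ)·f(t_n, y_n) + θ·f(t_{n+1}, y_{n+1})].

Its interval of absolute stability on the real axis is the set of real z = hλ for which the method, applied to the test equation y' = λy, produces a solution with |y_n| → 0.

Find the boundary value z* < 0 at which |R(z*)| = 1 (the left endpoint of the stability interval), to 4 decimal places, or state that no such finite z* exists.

With y'=λy (z=hλ):
  y_{n+1} = y_n + z·[3/4·y_n + 1/4·y_{n+1}] ⇒ (1 − 1/4z)y_{n+1} = (1 + 3/4z)y_n
  so R(z) = (1 + 3/4z)/(1 − 1/4z).

Solve |R(x)|<1 on ℝ⁻.
x=-1.26: |R|=0.0418
R=−1: 1+3/4x = −1+1/4x ⇒ -1/2x=2 ⇒ x=2/(-1/2)=-4.0000
Confirm numerically:
  x=-3.517: |R|=0.87149 <1
  x=-2.663: |R|=0.59868 <1
  x=-1.711: |R|=0.19839 <1
  x=-4.464: |R|=1.10964 >1
  x=-4.282: |R|=1.06810 >1
  x=-4.247: |R|=1.05990 >1
Stable set (-4.0000, 0).

z* = -4.0000.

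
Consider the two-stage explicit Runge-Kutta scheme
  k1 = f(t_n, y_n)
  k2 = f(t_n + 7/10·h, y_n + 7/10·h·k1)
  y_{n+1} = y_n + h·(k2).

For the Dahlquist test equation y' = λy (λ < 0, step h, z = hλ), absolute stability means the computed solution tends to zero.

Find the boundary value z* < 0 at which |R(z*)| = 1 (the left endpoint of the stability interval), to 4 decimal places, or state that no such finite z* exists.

With y'=λy (z=hλ):
  k1=λy_n ⇒ h·k1=z·y_n;  k2=λ(1+7/10z)y_n ⇒ h·k2=z(1+7/10z)y_n
  y_{n+1}/y_n = 1 + z(1+7/10z) = 1 + z + 7/10z²
  ⇒ R(z) = 1 + z + 7/10z².

Need |R(x)|<1, x<0.
x=-1.74: |R|=1.3793
R=1: x+7/10x²=0 ⇒ x=−10/7=-1.4286; min R=1−1/(4·7/10)=0.6429>−1
Confirm numerically:
  x=-1.253: |R|=0.84601 <1
  x=-0.910: |R|=0.66967 <1
  x=-0.772: |R|=0.64519 <1
  x=-1.920: |R|=1.66048 >1
  x=-1.458: |R|=1.03003 >1
So |R|<1 on (-1.4286, 0).

left endpoint -1.4286.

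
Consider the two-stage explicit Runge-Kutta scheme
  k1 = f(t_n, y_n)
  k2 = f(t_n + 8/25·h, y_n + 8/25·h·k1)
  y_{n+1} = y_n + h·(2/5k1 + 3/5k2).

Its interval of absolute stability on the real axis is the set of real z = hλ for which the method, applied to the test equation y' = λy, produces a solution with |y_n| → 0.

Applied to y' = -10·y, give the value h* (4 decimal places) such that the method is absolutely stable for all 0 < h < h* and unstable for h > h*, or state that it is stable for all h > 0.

(-5.2083,0); λ=-10 ⇒ h* = (125/24)/10 = 0.5208.

With y'=λy (z=hλ):
  k1=λy_n ⇒ h·k1=z·y_n;  k2=λ(1+8/25z)y_n ⇒ h·k2=z(1+8/25z)y_n
  y_{n+1}/y_n = 1 + 2/5z + 3/5z(1+8/25z) = 1 + z + 24/125z²
  ⇒ R(z) = 1 + z + 24/125z².

Boundary: |R(x)|=1, x<0.
x=-1.58: |R|=0.1007
R=1: x+24/125x²=0 ⇒ x=−125/24=-5.2083; min R=1−1/(4·24/125)=-0.3021>−1
Confirm numerically:
  x=-4.258: |R|=0.22307 <1
  x=-2.967: |R|=0.27681 <1
  x=-2.828: |R|=0.29246 <1
  x=-5.701: |R|=1.53927 >1
  x=-5.334: |R|=1.12870 >1
Stable set (-5.2083, 0).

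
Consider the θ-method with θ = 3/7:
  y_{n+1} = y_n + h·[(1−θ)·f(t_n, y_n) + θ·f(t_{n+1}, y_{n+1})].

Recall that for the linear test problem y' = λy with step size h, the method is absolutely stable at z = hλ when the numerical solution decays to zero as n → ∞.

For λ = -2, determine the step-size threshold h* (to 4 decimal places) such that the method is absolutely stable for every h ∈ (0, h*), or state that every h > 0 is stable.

Set f=λy, z=hλ:
  y_{n+1} = y_n + z·[4/7·y_n + 3/7·y_{n+1}] ⇒ (1 − 3/7z)y_{n+1} = (1 + 4/7z)y_n
  R(z) = (1 + 4/7z)/(1 − 3/7z).

Find x<0 with |R(x)|<1.
x=-1.12: |R|=0.2432
R=−1: 1+4/7x = −1+3/7x ⇒ -1/7x=2 ⇒ x=2/(-1/7)=-14.0000
Confirm numerically:
  x=-12.991: |R|=0.97805 <1
  x=-12.309: |R|=0.96150 <1
  x=-10.553: |R|=0.91084 <1
  x=-8.565: |R|=0.83377 <1
  x=-14.333: |R|=1.00666 >1
  x=-14.287: |R|=1.00576 >1
  x=-14.242: |R|=1.00487 >1
So |R|<1 on (-14.0000, 0).

(-14.0000,0); λ=-2 ⇒ h* = (14)/2 = 7.0000.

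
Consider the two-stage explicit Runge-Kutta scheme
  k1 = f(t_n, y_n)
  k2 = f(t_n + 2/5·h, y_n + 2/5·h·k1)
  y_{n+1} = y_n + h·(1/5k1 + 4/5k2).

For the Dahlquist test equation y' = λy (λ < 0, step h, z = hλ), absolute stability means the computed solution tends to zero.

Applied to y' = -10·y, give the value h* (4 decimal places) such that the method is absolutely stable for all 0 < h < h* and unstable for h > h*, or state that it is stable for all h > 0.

(-3.1250,0); λ=-10 ⇒ h* = (25/8)/10 = 0.3125.

Test eqn y'=λy, z=hλ:
  k1=λy_n ⇒ h·k1=z·y_n;  k2=λ(1+2/5z)y_n ⇒ h·k2=z(1+2/5z)y_n
  y_{n+1}/y_n = 1 + 1/5z + 4/5z(1+2/5z) = 1 + z + 8/25z²
  so R(z) = 1 + z + 8/25z².

Need |R(x)|<1, x<0.
x=-1.2: |R|=0.2608
R=1: x+8/25x²=0 ⇒ x=−25/8=-3.1250; min R=1−1/(4·8/25)=0.2188>−1
Confirm numerically:
  x=-2.877: |R|=0.77168 <1
  x=-2.301: |R|=0.39327 <1
  x=-2.234: |R|=0.36304 <1
  x=-2.132: |R|=0.32254 <1
  x=-3.312: |R|=1.19819 >1
  x=-3.248: |R|=1.12784 >1
So |R|<1 on (-3.1250, 0).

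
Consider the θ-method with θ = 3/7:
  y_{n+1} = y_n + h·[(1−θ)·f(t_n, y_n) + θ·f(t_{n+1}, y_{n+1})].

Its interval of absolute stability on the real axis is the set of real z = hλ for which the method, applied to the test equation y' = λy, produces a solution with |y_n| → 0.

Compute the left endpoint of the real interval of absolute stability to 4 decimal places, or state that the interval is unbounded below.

left endpoint -14.0000.

Set f=λy, z=hλ:
  y_{n+1} = y_n + z·[4/7·y_n + 3/7·y_{n+1}] ⇒ (1 − 3/7z)y_{n+1} = (1 + 4/7z)y_n
  so R(z) = (1 + 4/7z)/(1 − 3/7z).

Need |R(x)|<1, x<0.
x=-0.47: |R|=0.6088
R=−1: 1+4/7x = −1+3/7x ⇒ -1/7x=2 ⇒ x=2/(-1/7)=-14.0000
Confirm numerically:
  x=-10.083: |R|=0.89484 <1
  x=-8.263: |R|=0.81953 <1
  x=-7.977: |R|=0.80528 <1
  x=-5.879: |R|=0.67037 <1
  x=-14.544: |R|=1.01074 >1
  x=-14.531: |R|=1.01050 >1
  x=-14.141: |R|=1.00285 >1
Interval (-14.0000, 0).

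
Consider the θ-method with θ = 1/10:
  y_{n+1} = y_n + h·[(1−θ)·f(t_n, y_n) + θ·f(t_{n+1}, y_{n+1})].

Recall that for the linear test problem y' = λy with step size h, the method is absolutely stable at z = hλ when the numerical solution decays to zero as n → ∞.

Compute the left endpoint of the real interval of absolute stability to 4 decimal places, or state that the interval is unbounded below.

z* = -2.5000.

On y'=λy, z=hλ:
  y_{n+1} = y_n + z·[9/10·y_n + 1/10·y_{n+1}] ⇒ (1 − 1/10z)y_{n+1} = (1 + 9/10z)y_n
  ⇒ R(z) = (1 + 9/10z)/(1 − 1/10z).

Solve |R(x)|<1 on ℝ⁻.
x=-1.13: |R|=0.0153
R=−1: 1+9/10x = −1+1/10x ⇒ -4/5x=2 ⇒ x=2/(-4/5)=-2.5000
Confirm numerically:
  x=-2.211: |R|=0.81066 <1
  x=-2.208: |R|=0.80865 <1
  x=-1.870: |R|=0.57540 <1
  x=-2.923: |R|=1.26186 >1
  x=-2.714: |R|=1.13465 >1
Stable set (-2.5000, 0).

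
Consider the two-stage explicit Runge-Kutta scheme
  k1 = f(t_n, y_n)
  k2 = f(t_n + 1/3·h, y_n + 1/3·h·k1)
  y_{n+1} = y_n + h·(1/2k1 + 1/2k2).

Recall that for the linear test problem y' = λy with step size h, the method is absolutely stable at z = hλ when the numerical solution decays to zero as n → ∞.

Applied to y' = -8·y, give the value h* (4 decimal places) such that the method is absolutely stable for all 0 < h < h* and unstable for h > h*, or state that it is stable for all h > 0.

Test eqn y'=λy, z=hλ:
  k1=λy_n ⇒ h·k1=z·y_n;  k2=λ(1+1/3z)y_n ⇒ h·k2=z(1+1/3z)y_n
  y_{n+1}/y_n = 1 + 1/2z + 1/2z(1+1/3z) = 1 + z + 1/6z²
  so R(z) = 1 + z + 1/6z².

Need |R(x)|<1, x<0.
x=-0.33: |R|=0.6882
R=1: x+1/6x²=0 ⇒ x=−6=-6.0000; min R=1−1/(4·1/6)=-0.5000>−1
Confirm numerically:
  x=-5.663: |R|=0.68193 <1
  x=-5.509: |R|=0.54918 <1
  x=-4.277: |R|=0.22821 <1
  x=-3.850: |R|=0.37958 <1
  x=-6.208: |R|=1.21521 >1
  x=-6.176: |R|=1.18116 >1
Interval (-6.0000, 0).

(-6.0000,0); λ=-8 ⇒ h* = (6)/8 = 0.7500.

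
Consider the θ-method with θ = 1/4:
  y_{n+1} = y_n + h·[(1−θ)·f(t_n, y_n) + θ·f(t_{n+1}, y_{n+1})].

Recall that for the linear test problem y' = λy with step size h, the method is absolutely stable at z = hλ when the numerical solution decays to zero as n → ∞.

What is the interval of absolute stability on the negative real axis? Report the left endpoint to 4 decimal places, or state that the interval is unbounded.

z∈(-4.0000,0).

On y'=λy, z=hλ:
  y_{n+1} = y_n + z·[3/4·y_n + 1/4·y_{n+1}] ⇒ (1 − 1/4z)y_{n+1} = (1 + 3/4z)y_n
  so R(z) = (1 + 3/4z)/(1 − 1/4z).

Boundary: |R(x)|=1, x<0.
x=-1: |R|=0.2000
R=−1: 1+3/4x = −1+1/4x ⇒ -1/2x=2 ⇒ x=2/(-1/2)=-4.0000
Confirm numerically:
  x=-3.421: |R|=0.84396 <1
  x=-3.035: |R|=0.72566 <1
  x=-2.334: |R|=0.47395 <1
  x=-4.465: |R|=1.10986 >1
  x=-4.387: |R|=1.09229 >1
  x=-4.057: |R|=1.01415 >1
Stable set (-4.0000, 0).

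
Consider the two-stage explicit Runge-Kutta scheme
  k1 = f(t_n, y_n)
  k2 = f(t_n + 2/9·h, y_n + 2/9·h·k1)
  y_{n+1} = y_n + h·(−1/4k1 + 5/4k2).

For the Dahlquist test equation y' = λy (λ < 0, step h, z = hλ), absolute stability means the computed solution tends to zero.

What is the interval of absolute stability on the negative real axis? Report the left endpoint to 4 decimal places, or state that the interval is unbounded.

Test eqn y'=λy, z=hλ:
  k1=λy_n ⇒ h·k1=z·y_n;  k2=λ(1+2/9z)y_n ⇒ h·k2=z(1+2/9z)y_n
  y_{n+1}/y_n = 1 − 1/4z + 5/4z(1+2/9z) = 1 + z + 5/18z²
  Hence R(z) = 1 + z + 5/18z².

Boundary: |R(x)|=1, x<0.
x=-0.82: |R|=0.3668
R=1: x+5/18x²=0 ⇒ x=−18/5=-3.6000; min R=1−1/(4·5/18)=0.1000>−1
Confirm numerically:
  x=-3.479: |R|=0.88307 <1
  x=-3.089: |R|=0.56153 <1
  x=-2.453: |R|=0.21845 <1
  x=-1.613: |R|=0.10971 <1
  x=-4.107: |R|=1.57840 >1
  x=-3.820: |R|=1.23344 >1
So |R|<1 on (-3.6000, 0).

z∈(-3.6000,0).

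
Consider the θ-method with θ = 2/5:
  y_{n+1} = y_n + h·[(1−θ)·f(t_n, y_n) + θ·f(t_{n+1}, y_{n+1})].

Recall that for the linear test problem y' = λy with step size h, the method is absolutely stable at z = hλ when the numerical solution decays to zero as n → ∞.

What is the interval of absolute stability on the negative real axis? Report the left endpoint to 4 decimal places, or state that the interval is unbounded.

With y'=λy (z=hλ):
  y_{n+1} = y_n + z·[3/5·y_n + 2/5·y_{n+1}] ⇒ (1 − 2/5z)y_{n+1} = (1 + 3/5z)y_n
  R(z) = (1 + 3/5z)/(1 − 2/5z).

Boundary: |R(x)|=1, x<0.
x=-1.65: |R|=0.0060
R=−1: 1+3/5x = −1+2/5x ⇒ -1/5x=2 ⇒ x=2/(-1/5)=-10.0000
Confirm numerically:
  x=-8.557: |R|=0.93475 <1
  x=-6.492: |R|=0.80494 <1
  x=-5.803: |R|=0.74726 <1
  x=-4.081: |R|=0.55030 <1
  x=-10.555: |R|=1.02126 >1
  x=-10.459: |R|=1.01771 >1
  x=-10.092: |R|=1.00365 >1
Stable set (-10.0000, 0).

z∈(-10.0000,0).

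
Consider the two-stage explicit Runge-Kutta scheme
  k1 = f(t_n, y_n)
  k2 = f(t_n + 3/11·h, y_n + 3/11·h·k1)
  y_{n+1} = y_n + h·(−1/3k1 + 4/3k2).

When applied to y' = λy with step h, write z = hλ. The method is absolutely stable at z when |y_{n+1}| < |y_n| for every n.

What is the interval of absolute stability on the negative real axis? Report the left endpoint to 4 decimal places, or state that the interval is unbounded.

(-2.7500, 0).

Set f=λy, z=hλ:
  k1=λy_n ⇒ h·k1=z·y_n;  k2=λ(1+3/11z)y_n ⇒ h·k2=z(1+3/11z)y_n
  y_{n+1}/y_n = 1 − 1/3z + 4/3z(1+3/11z) = 1 + z + 4/11z²
  Hence R(z) = 1 + z + 4/11z².

Solve |R(x)|<1 on ℝ⁻.
x=-0.42: |R|=0.6441
R=1: x+4/11x²=0 ⇒ x=−11/4=-2.7500; min R=1−1/(4·4/11)=0.3125>−1
Confirm numerically:
  x=-2.191: |R|=0.55463 <1
  x=-1.868: |R|=0.40088 <1
  x=-1.661: |R|=0.34224 <1
  x=-3.254: |R|=1.59637 >1
  x=-2.837: |R|=1.08975 >1
Stable set (-2.7500, 0).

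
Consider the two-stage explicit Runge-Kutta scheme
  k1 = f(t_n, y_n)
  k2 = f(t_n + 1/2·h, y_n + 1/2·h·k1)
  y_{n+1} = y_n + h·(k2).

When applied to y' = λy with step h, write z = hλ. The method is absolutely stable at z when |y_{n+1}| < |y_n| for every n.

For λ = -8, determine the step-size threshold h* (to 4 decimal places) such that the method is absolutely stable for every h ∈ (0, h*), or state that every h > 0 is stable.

Test eqn y'=λy, z=hλ:
  k1=λy_n ⇒ h·k1=z·y_n;  k2=λ(1+1/2z)y_n ⇒ h·k2=z(1+1/2z)y_n
  y_{n+1}/y_n = 1 + z(1+1/2z) = 1 + z + 1/2z²
  so R(z) = 1 + z + 1/2z².

Find x<0 with |R(x)|<1.
x=-1.26: |R|=0.5338
R=1: x+1/2x²=0 ⇒ x=−2=-2.0000; min R=1−1/(4·1/2)=0.5000>−1
Confirm numerically:
  x=-1.390: |R|=0.57605 <1
  x=-1.374: |R|=0.56994 <1
  x=-1.339: |R|=0.55746 <1
  x=-2.563: |R|=1.72148 >1
  x=-2.251: |R|=1.28250 >1
  x=-2.073: |R|=1.07566 >1
Stable set (-2.0000, 0).

(-2.0000,0); λ=-8 ⇒ h* = (2)/8 = 0.2500.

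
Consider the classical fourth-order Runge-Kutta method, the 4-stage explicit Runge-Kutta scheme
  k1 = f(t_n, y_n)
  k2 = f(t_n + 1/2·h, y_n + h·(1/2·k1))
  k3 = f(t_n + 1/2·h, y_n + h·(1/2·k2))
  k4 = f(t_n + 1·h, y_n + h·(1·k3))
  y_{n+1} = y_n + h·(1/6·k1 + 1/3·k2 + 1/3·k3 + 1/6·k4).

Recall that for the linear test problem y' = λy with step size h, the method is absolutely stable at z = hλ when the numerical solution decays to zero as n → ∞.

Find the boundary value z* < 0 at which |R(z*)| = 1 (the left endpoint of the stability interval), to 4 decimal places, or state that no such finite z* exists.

left endpoint -2.7853.

Test eqn y'=λy, z=hλ:
  order 4, 4-stage ⇒ R(z)=1+z+z^2/2+z^3/6+z^4/24
  (e.g. R(-0.34)=0.71181, |R|=0.71181)

Find x<0 with |R(x)|<1.
x=-0.34: |R|=0.7118
|R(-2.7)|=0.8788 |R(-1)|=0.3750 |R(-0.57)|=0.5660
Bisect:
  x_lo=-3.2148 |R|=1.8656  x_hi=-0.2403 |R|=0.7864
  mid=-1.72753 |R|=0.27649 →hi
  mid=-2.47116 |R|=0.62087 →hi
  mid=-2.84297 |R|=1.09050 →lo
  mid=-2.65706 |R|=0.82327 →hi
  mid=-2.75002 |R|=0.94811 →hi
  mid=-2.79650 |R|=1.01702 →lo
  mid=-2.77326 |R|=0.98200 →hi
  ...
  [-2.78542,-2.78524] ⇒ x*=-2.7853
Interval (-2.7853, 0).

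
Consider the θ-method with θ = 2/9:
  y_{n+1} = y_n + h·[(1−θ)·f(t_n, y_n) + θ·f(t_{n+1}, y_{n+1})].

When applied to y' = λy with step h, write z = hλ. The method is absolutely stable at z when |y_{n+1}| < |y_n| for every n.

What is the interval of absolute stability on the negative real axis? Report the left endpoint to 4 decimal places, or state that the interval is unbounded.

z∈(-3.6000,0).

Test eqn y'=λy, z=hλ:
  y_{n+1} = y_n + z·[7/9·y_n + 2/9·y_{n+1}] ⇒ (1 − 2/9z)y_{n+1} = (1 + 7/9z)y_n
  R(z) = (1 + 7/9z)/(1 − 2/9z).

Boundary: |R(x)|=1, x<0.
x=-1.08: |R|=0.1290
R=−1: 1+7/9x = −1+2/9x ⇒ -5/9x=2 ⇒ x=2/(-5/9)=-3.6000
Confirm numerically:
  x=-3.489: |R|=0.96526 <1
  x=-3.002: |R|=0.80072 <1
  x=-2.876: |R|=0.75461 <1
  x=-2.507: |R|=0.61003 <1
  x=-4.164: |R|=1.16274 >1
  x=-3.908: |R|=1.09158 >1
  x=-3.886: |R|=1.08526 >1
Stable set (-3.6000, 0).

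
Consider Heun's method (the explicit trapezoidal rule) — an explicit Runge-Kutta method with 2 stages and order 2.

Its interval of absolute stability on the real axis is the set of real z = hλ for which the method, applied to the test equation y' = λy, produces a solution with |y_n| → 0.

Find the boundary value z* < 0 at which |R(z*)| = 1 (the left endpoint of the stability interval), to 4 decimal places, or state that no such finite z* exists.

With y'=λy (z=hλ):
  order 2, 2-stage ⇒ R(z)=1+z+z^2/2
  (e.g. R(-0.59)=0.58405, |R|=0.58405)

Boundary: |R(x)|=1, x<0.
x=-0.59: |R|=0.5840
|R(-1.96)|=0.9608 |R(-1.38)|=0.5722 |R(-0.8)|=0.5200
Bisect:
  x_lo=-2.7289 |R|=1.9946  x_hi=-0.1701 |R|=0.8444
  mid=-1.44950 |R|=0.60102 →hi
  mid=-2.08920 |R|=1.09318 →lo
  mid=-1.76935 |R|=0.79595 →hi
  mid=-1.92928 |R|=0.93178 →hi
  mid=-2.00924 |R|=1.00928 →lo
  mid=-1.96926 |R|=0.96973 →hi
  mid=-1.98925 |R|=0.98931 →hi
  ...
  [-2.00003,-1.99987] ⇒ x*=-2.0000
So |R|<1 on (-2.0000, 0).

left endpoint -2.0000.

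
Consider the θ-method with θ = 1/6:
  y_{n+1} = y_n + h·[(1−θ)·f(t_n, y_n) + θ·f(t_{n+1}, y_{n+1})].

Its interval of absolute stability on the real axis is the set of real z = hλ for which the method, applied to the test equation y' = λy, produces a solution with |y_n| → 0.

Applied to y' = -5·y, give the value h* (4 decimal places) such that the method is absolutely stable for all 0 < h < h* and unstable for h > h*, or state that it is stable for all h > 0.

On y'=λy, z=hλ:
  y_{n+1} = y_n + z·[5/6·y_n + 1/6·y_{n+1}] ⇒ (1 − 1/6z)y_{n+1} = (1 + 5/6z)y_n
  so R(z) = (1 + 5/6z)/(1 − 1/6z).

Need |R(x)|<1, x<0.
x=-0.83: |R|=0.2709
R=−1: 1+5/6x = −1+1/6x ⇒ -2/3x=2 ⇒ x=2/(-2/3)=-3.0000
Confirm numerically:
  x=-2.825: |R|=0.92068 <1
  x=-2.517: |R|=0.77316 <1
  x=-2.048: |R|=0.52684 <1
  x=-1.645: |R|=0.29104 <1
  x=-3.524: |R|=1.22008 >1
  x=-3.500: |R|=1.21053 >1
  x=-3.274: |R|=1.11818 >1
So |R|<1 on (-3.0000, 0).

(-3.0000,0); λ=-5 ⇒ h* = (3)/5 = 0.6000.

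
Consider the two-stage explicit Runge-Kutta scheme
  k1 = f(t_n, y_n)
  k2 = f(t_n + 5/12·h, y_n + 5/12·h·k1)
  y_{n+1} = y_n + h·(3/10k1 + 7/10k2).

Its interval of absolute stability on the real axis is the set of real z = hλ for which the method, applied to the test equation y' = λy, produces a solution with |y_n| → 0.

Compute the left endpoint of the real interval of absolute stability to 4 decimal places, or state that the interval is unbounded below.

Set f=λy, z=hλ:
  k1=λy_n ⇒ h·k1=z·y_n;  k2=λ(1+5/12z)y_n ⇒ h·k2=z(1+5/12z)y_n
  y_{n+1}/y_n = 1 + 3/10z + 7/10z(1+5/12z) = 1 + z + 7/24z²
  R(z) = 1 + z + 7/24z².

Find x<0 with |R(x)|<1.
x=-1.71: |R|=0.1429
R=1: x+7/24x²=0 ⇒ x=−24/7=-3.4286; min R=1−1/(4·7/24)=0.1429>−1
Confirm numerically:
  x=-2.311: |R|=0.24671 <1
  x=-2.298: |R|=0.24223 <1
  x=-1.729: |R|=0.14292 <1
  x=-3.867: |R|=1.49449 >1
  x=-3.716: |R|=1.31152 >1
Interval (-3.4286, 0).

z* = -3.4286.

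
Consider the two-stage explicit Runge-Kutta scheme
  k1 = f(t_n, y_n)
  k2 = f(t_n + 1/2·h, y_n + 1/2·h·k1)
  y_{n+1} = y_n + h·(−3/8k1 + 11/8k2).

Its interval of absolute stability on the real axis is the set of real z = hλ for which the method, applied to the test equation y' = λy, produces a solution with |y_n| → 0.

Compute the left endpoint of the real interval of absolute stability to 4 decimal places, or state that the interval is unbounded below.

On y'=λy, z=hλ:
  k1=λy_n ⇒ h·k1=z·y_n;  k2=λ(1+1/2z)y_n ⇒ h·k2=z(1+1/2z)y_n
  y_{n+1}/y_n = 1 − 3/8z + 11/8z(1+1/2z) = 1 + z + 11/16z²
  Hence R(z) = 1 + z + 11/16z².

Need |R(x)|<1, x<0.
x=-0.96: |R|=0.6736
R=1: x+11/16x²=0 ⇒ x=−16/11=-1.4545; min R=1−1/(4·11/16)=0.6364>−1
Confirm numerically:
  x=-1.038: |R|=0.70274 <1
  x=-0.788: |R|=0.63890 <1
  x=-0.781: |R|=0.63835 <1
  x=-1.918: |R|=1.61112 >1
  x=-1.796: |R|=1.42161 >1
So |R|<1 on (-1.4545, 0).

z* = -1.4545.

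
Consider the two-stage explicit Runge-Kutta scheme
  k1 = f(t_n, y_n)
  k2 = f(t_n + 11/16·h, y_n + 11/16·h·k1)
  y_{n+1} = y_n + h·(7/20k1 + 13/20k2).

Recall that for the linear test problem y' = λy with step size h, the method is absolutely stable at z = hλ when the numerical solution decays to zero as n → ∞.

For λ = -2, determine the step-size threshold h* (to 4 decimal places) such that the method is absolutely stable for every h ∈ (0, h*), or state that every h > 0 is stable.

(-2.2378,0); λ=-2 ⇒ h* = (320/143)/2 = 1.1189.

Test eqn y'=λy, z=hλ:
  k1=λy_n ⇒ h·k1=z·y_n;  k2=λ(1+11/16z)y_n ⇒ h·k2=z(1+11/16z)y_n
  y_{n+1}/y_n = 1 + 7/20z + 13/20z(1+11/16z) = 1 + z + 143/320z²
  ⇒ R(z) = 1 + z + 143/320z².

Solve |R(x)|<1 on ℝ⁻.
x=-0.46: |R|=0.6346
R=1: x+143/320x²=0 ⇒ x=−320/143=-2.2378; min R=1−1/(4·143/320)=0.4406>−1
Confirm numerically:
  x=-2.082: |R|=0.85508 <1
  x=-1.704: |R|=0.59355 <1
  x=-1.377: |R|=0.47033 <1
  x=-1.125: |R|=0.44058 <1
  x=-2.650: |R|=1.48818 >1
  x=-2.324: |R|=1.08956 >1
So |R|<1 on (-2.2378, 0).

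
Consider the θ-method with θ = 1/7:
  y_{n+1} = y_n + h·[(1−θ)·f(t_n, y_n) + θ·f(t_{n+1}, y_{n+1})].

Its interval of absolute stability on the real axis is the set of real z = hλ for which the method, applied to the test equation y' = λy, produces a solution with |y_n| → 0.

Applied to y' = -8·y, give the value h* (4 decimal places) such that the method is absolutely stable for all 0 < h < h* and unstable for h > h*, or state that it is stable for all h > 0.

With y'=λy (z=hλ):
  y_{n+1} = y_n + z·[6/7·y_n + 1/7·y_{n+1}] ⇒ (1 − 1/7z)y_{n+1} = (1 + 6/7z)y_n
  so R(z) = (1 + 6/7z)/(1 − 1/7z).

Find x<0 with |R(x)|<1.
x=-0.39: |R|=0.6306
R=−1: 1+6/7x = −1+1/7x ⇒ -5/7x=2 ⇒ x=2/(-5/7)=-2.8000
Confirm numerically:
  x=-2.376: |R|=0.77389 <1
  x=-2.219: |R|=0.68489 <1
  x=-1.760: |R|=0.40639 <1
  x=-3.163: |R|=1.17859 >1
  x=-2.982: |R|=1.09116 >1
  x=-2.838: |R|=1.01931 >1
Stable set (-2.8000, 0).

(-2.8000,0); λ=-8 ⇒ h* = (14/5)/8 = 0.3500.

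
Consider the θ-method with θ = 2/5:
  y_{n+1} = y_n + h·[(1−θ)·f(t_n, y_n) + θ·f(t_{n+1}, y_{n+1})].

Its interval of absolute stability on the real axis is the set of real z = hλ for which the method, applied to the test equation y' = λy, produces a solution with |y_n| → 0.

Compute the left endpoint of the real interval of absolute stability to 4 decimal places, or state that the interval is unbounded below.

left endpoint -10.0000.

Set f=λy, z=hλ:
  y_{n+1} = y_n + z·[3/5·y_n + 2/5·y_{n+1}] ⇒ (1 − 2/5z)y_{n+1} = (1 + 3/5z)y_n
  so R(z) = (1 + 3/5z)/(1 − 2/5z).

Solve |R(x)|<1 on ℝ⁻.
x=-1.05: |R|=0.2606
R=−1: 1+3/5x = −1+2/5x ⇒ -1/5x=2 ⇒ x=2/(-1/5)=-10.0000
Confirm numerically:
  x=-9.236: |R|=0.96745 <1
  x=-6.784: |R|=0.82680 <1
  x=-5.692: |R|=0.73706 <1
  x=-10.597: |R|=1.02279 >1
  x=-10.553: |R|=1.02118 >1
  x=-10.091: |R|=1.00361 >1
Stable set (-10.0000, 0).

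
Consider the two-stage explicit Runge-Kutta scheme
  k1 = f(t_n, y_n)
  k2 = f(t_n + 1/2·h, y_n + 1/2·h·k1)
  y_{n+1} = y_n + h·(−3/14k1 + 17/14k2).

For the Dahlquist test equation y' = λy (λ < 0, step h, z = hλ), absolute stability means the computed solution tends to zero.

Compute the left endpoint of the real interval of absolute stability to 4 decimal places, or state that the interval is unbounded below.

On y'=λy, z=hλ:
  k1=λy_n ⇒ h·k1=z·y_n;  k2=λ(1+1/2z)y_n ⇒ h·k2=z(1+1/2z)y_n
  y_{n+1}/y_n = 1 − 3/14z + 17/14z(1+1/2z) = 1 + z + 17/28z²
  Hence R(z) = 1 + z + 17/28z².

Need |R(x)|<1, x<0.
x=-1.6: |R|=0.9543
R=1: x+17/28x²=0 ⇒ x=−28/17=-1.6471; min R=1−1/(4·17/28)=0.5882>−1
Confirm numerically:
  x=-1.370: |R|=0.76955 <1
  x=-1.225: |R|=0.68609 <1
  x=-0.908: |R|=0.59257 <1
  x=-2.023: |R|=1.46175 >1
  x=-1.745: |R|=1.10377 >1
Interval (-1.6471, 0).

left endpoint -1.6471.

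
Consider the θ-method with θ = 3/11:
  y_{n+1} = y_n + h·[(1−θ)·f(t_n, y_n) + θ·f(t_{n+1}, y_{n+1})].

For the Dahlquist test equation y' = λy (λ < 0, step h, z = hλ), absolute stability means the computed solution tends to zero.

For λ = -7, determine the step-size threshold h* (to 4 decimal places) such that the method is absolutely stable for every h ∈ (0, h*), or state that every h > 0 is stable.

With y'=λy (z=hλ):
  y_{n+1} = y_n + z·[8/11·y_n + 3/11·y_{n+1}] ⇒ (1 − 3/11z)y_{n+1} = (1 + 8/11z)y_n
  ⇒ R(z) = (1 + 8/11z)/(1 − 3/11z).

Boundary: |R(x)|=1, x<0.
x=-1.4: |R|=0.0132
R=−1: 1+8/11x = −1+3/11x ⇒ -5/11x=2 ⇒ x=2/(-5/11)=-4.4000
Confirm numerically:
  x=-4.071: |R|=0.92913 <1
  x=-3.247: |R|=0.72205 <1
  x=-2.006: |R|=0.29663 <1
  x=-4.716: |R|=1.06283 >1
  x=-4.475: |R|=1.01535 >1
Interval (-4.4000, 0).

(-4.4000,0); λ=-7 ⇒ h* = (22/5)/7 = 0.6286.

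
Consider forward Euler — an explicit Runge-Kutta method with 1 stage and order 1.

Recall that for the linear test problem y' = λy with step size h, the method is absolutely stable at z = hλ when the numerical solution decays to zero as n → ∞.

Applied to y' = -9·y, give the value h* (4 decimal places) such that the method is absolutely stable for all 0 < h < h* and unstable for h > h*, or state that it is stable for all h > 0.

(-2.0000,0); λ=-9 ⇒ h* = 0.2222.

Set f=λy, z=hλ:
  order 1, 1-stage ⇒ R(z)=1+z
  (e.g. R(-1.39)=-0.39000, |R|=0.39000)

Need |R(x)|<1, x<0.
x=-1.39: |R|=0.3900
|R(-1.3)|=0.3000 |R(-0.8)|=0.2000 |R(-0.66)|=0.3400
Bisect:
  x_lo=-2.4632 |R|=1.4632  x_hi=-0.2287 |R|=0.7713
  mid=-1.34597 |R|=0.34597 →hi
  mid=-1.90459 |R|=0.90459 →hi
  mid=-2.18390 |R|=1.18390 →lo
  mid=-2.04425 |R|=1.04425 →lo
  mid=-1.97442 |R|=0.97442 →hi
  mid=-2.00933 |R|=1.00933 →lo
  mid=-1.99187 |R|=0.99187 →hi
  mid=-2.00060 |R|=1.00060 →lo
  mid=-1.99624 |R|=0.99624 →hi
  ...
  [-2.00006,-1.99992] ⇒ x*=-2.0000
Interval (-2.0000, 0).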